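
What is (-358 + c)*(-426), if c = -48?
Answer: 172956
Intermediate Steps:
(-358 + c)*(-426) = (-358 - 48)*(-426) = -406*(-426) = 172956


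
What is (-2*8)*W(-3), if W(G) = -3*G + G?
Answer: -96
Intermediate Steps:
W(G) = -2*G
(-2*8)*W(-3) = (-2*8)*(-2*(-3)) = -16*6 = -96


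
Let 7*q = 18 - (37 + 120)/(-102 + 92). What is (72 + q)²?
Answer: 28912129/4900 ≈ 5900.4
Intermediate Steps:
q = 337/70 (q = (18 - (37 + 120)/(-102 + 92))/7 = (18 - 157/(-10))/7 = (18 - 157*(-1)/10)/7 = (18 - 1*(-157/10))/7 = (18 + 157/10)/7 = (⅐)*(337/10) = 337/70 ≈ 4.8143)
(72 + q)² = (72 + 337/70)² = (5377/70)² = 28912129/4900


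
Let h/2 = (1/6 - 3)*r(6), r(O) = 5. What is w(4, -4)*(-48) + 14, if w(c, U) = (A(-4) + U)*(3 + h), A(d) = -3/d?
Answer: -3938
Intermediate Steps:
h = -85/3 (h = 2*((1/6 - 3)*5) = 2*((⅙ - 3)*5) = 2*(-17/6*5) = 2*(-85/6) = -85/3 ≈ -28.333)
w(c, U) = -19 - 76*U/3 (w(c, U) = (-3/(-4) + U)*(3 - 85/3) = (-3*(-¼) + U)*(-76/3) = (¾ + U)*(-76/3) = -19 - 76*U/3)
w(4, -4)*(-48) + 14 = (-19 - 76/3*(-4))*(-48) + 14 = (-19 + 304/3)*(-48) + 14 = (247/3)*(-48) + 14 = -3952 + 14 = -3938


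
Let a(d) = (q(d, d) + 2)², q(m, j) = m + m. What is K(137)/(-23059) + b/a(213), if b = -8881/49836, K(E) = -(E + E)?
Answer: 23375555671/1967376170688 ≈ 0.011882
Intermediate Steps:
K(E) = -2*E
q(m, j) = 2*m
a(d) = (2 + 2*d)² (a(d) = (2*d + 2)² = (2 + 2*d)²)
b = -8881/49836 (b = -8881*1/49836 = -8881/49836 ≈ -0.17820)
K(137)/(-23059) + b/a(213) = -2*137/(-23059) - 8881*1/(4*(1 + 213)²)/49836 = -274*(-1/23059) - 8881/(49836*(4*214²)) = 274/23059 - 8881/(49836*(4*45796)) = 274/23059 - 8881/49836/183184 = 274/23059 - 8881/49836*1/183184 = 274/23059 - 83/85319232 = 23375555671/1967376170688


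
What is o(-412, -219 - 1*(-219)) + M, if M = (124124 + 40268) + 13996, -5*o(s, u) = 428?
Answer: 891512/5 ≈ 1.7830e+5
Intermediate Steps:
o(s, u) = -428/5 (o(s, u) = -1/5*428 = -428/5)
M = 178388 (M = 164392 + 13996 = 178388)
o(-412, -219 - 1*(-219)) + M = -428/5 + 178388 = 891512/5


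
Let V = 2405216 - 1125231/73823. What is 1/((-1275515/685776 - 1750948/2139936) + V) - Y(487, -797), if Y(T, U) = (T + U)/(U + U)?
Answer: -420712234870706758710869/2163279793732553418727331 ≈ -0.19448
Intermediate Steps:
V = 177559135537/73823 (V = 2405216 - 1125231/73823 = 177559135537/73823 ≈ 2.4052e+6)
Y(T, U) = (T + U)/(2*U) (Y(T, U) = (T + U)/((2*U)) = (T + U)*(1/(2*U)) = (T + U)/(2*U))
1/((-1275515/685776 - 1750948/2139936) + V) - Y(487, -797) = 1/((-1275515/685776 - 1750948/2139936) + 177559135537/73823) - (487 - 797)/(2*(-797)) = 1/((-1275515*1/685776 - 1750948*1/2139936) + 177559135537/73823) - (-1)*(-310)/(2*797) = 1/((-1275515/685776 - 437737/534984) + 177559135537/73823) - 1*155/797 = 1/(-40940401903/15286632816 + 177559135537/73823) - 155/797 = 1/(2714278285737206297023/1128505094375568) - 155/797 = 1128505094375568/2714278285737206297023 - 155/797 = -420712234870706758710869/2163279793732553418727331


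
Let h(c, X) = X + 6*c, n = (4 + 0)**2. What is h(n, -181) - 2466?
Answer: -2551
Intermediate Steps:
n = 16 (n = 4**2 = 16)
h(n, -181) - 2466 = (-181 + 6*16) - 2466 = (-181 + 96) - 2466 = -85 - 2466 = -2551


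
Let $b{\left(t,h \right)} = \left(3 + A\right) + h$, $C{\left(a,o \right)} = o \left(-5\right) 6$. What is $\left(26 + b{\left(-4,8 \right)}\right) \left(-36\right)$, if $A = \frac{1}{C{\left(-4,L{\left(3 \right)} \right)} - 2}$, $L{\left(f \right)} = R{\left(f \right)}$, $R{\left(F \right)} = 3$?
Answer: $- \frac{30627}{23} \approx -1331.6$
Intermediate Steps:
$L{\left(f \right)} = 3$
$C{\left(a,o \right)} = - 30 o$ ($C{\left(a,o \right)} = - 5 o 6 = - 30 o$)
$A = - \frac{1}{92}$ ($A = \frac{1}{\left(-30\right) 3 - 2} = \frac{1}{-90 - 2} = \frac{1}{-92} = - \frac{1}{92} \approx -0.01087$)
$b{\left(t,h \right)} = \frac{275}{92} + h$ ($b{\left(t,h \right)} = \left(3 - \frac{1}{92}\right) + h = \frac{275}{92} + h$)
$\left(26 + b{\left(-4,8 \right)}\right) \left(-36\right) = \left(26 + \left(\frac{275}{92} + 8\right)\right) \left(-36\right) = \left(26 + \frac{1011}{92}\right) \left(-36\right) = \frac{3403}{92} \left(-36\right) = - \frac{30627}{23}$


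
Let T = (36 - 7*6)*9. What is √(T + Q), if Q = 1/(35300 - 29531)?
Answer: 5*I*√7987501/1923 ≈ 7.3485*I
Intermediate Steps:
Q = 1/5769 ≈ 0.00017334
T = -54 (T = (36 - 42)*9 = -6*9 = -54)
√(T + Q) = √(-54 + 1/5769) = √(-311525/5769) = 5*I*√7987501/1923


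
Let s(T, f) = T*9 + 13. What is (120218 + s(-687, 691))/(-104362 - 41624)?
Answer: -19008/24331 ≈ -0.78123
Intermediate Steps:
s(T, f) = 13 + 9*T (s(T, f) = 9*T + 13 = 13 + 9*T)
(120218 + s(-687, 691))/(-104362 - 41624) = (120218 + (13 + 9*(-687)))/(-104362 - 41624) = (120218 + (13 - 6183))/(-145986) = (120218 - 6170)*(-1/145986) = 114048*(-1/145986) = -19008/24331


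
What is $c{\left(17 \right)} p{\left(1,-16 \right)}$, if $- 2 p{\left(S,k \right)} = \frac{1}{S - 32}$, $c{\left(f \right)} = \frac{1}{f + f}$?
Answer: $\frac{1}{2108} \approx 0.00047438$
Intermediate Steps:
$c{\left(f \right)} = \frac{1}{2 f}$
$p{\left(S,k \right)} = - \frac{1}{2 \left(-32 + S\right)}$ ($p{\left(S,k \right)} = - \frac{1}{2 \left(S - 32\right)} = - \frac{1}{2 \left(-32 + S\right)}$)
$c{\left(17 \right)} p{\left(1,-16 \right)} = \frac{1}{2 \cdot 17} \left(- \frac{1}{-64 + 2 \cdot 1}\right) = \frac{1}{2} \cdot \frac{1}{17} \left(- \frac{1}{-64 + 2}\right) = \frac{\left(-1\right) \frac{1}{-62}}{34} = \frac{\left(-1\right) \left(- \frac{1}{62}\right)}{34} = \frac{1}{34} \cdot \frac{1}{62} = \frac{1}{2108}$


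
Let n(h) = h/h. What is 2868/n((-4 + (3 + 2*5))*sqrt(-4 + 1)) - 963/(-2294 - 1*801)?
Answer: 8877423/3095 ≈ 2868.3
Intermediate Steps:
n(h) = 1
2868/n((-4 + (3 + 2*5))*sqrt(-4 + 1)) - 963/(-2294 - 1*801) = 2868/1 - 963/(-2294 - 1*801) = 2868*1 - 963/(-2294 - 801) = 2868 - 963/(-3095) = 2868 - 963*(-1/3095) = 2868 + 963/3095 = 8877423/3095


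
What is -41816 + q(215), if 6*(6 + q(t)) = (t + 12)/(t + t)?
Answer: -107900533/2580 ≈ -41822.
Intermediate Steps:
q(t) = -6 + (12 + t)/(12*t) (q(t) = -6 + ((t + 12)/(t + t))/6 = -6 + ((12 + t)/((2*t)))/6 = -6 + ((12 + t)*(1/(2*t)))/6 = -6 + ((12 + t)/(2*t))/6 = -6 + (12 + t)/(12*t))
-41816 + q(215) = -41816 + (-71/12 + 1/215) = -41816 - 15253/2580 = -107900533/2580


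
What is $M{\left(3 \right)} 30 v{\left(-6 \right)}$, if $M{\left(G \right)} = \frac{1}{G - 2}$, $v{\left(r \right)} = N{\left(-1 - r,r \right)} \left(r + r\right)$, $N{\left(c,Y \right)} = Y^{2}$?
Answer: $-12960$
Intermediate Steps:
$v{\left(r \right)} = 2 r^{3}$ ($v{\left(r \right)} = r^{2} \left(r + r\right) = r^{2} \cdot 2 r = 2 r^{3}$)
$M{\left(G \right)} = \frac{1}{-2 + G}$
$M{\left(3 \right)} 30 v{\left(-6 \right)} = \frac{1}{-2 + 3} \cdot 30 \cdot 2 \left(-6\right)^{3} = 1^{-1} \cdot 30 \cdot 2 \left(-216\right) = 1 \cdot 30 \left(-432\right) = 30 \left(-432\right) = -12960$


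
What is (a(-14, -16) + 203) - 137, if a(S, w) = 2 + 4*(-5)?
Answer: 48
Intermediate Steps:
a(S, w) = -18 (a(S, w) = 2 - 20 = -18)
(a(-14, -16) + 203) - 137 = (-18 + 203) - 137 = 185 - 137 = 48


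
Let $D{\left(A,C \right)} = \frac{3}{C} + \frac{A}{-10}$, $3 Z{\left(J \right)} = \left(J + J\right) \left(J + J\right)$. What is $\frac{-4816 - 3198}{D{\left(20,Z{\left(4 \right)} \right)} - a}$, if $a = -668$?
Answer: $- \frac{512896}{42633} \approx -12.03$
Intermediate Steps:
$Z{\left(J \right)} = \frac{4 J^{2}}{3}$ ($Z{\left(J \right)} = \frac{\left(J + J\right) \left(J + J\right)}{3} = \frac{2 J 2 J}{3} = \frac{4 J^{2}}{3}$)
$D{\left(A,C \right)} = \frac{3}{C} - \frac{A}{10}$ ($D{\left(A,C \right)} = \frac{3}{C} + A \left(- \frac{1}{10}\right) = \frac{3}{C} - \frac{A}{10}$)
$\frac{-4816 - 3198}{D{\left(20,Z{\left(4 \right)} \right)} - a} = \frac{-4816 - 3198}{\left(\frac{3}{\frac{4}{3} \cdot 4^{2}} - 2\right) - -668} = - \frac{8014}{\left(\frac{3}{\frac{4}{3} \cdot 16} - 2\right) + 668} = - \frac{8014}{\left(\frac{3}{\frac{64}{3}} - 2\right) + 668} = - \frac{8014}{\left(3 \cdot \frac{3}{64} - 2\right) + 668} = - \frac{8014}{\left(\frac{9}{64} - 2\right) + 668} = - \frac{8014}{- \frac{119}{64} + 668} = - \frac{8014}{\frac{42633}{64}} = \left(-8014\right) \frac{64}{42633} = - \frac{512896}{42633}$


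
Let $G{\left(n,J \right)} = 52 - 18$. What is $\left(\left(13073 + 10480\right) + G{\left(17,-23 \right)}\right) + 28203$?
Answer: $51790$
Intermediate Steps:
$G{\left(n,J \right)} = 34$
$\left(\left(13073 + 10480\right) + G{\left(17,-23 \right)}\right) + 28203 = \left(\left(13073 + 10480\right) + 34\right) + 28203 = \left(23553 + 34\right) + 28203 = 23587 + 28203 = 51790$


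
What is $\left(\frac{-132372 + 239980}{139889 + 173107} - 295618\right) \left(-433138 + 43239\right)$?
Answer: $\frac{9019060221816020}{78249} \approx 1.1526 \cdot 10^{11}$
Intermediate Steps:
$\left(\frac{-132372 + 239980}{139889 + 173107} - 295618\right) \left(-433138 + 43239\right) = \left(\frac{107608}{312996} - 295618\right) \left(-389899\right) = \left(107608 \cdot \frac{1}{312996} - 295618\right) \left(-389899\right) = \left(\frac{26902}{78249} - 295618\right) \left(-389899\right) = \left(- \frac{23131785980}{78249}\right) \left(-389899\right) = \frac{9019060221816020}{78249}$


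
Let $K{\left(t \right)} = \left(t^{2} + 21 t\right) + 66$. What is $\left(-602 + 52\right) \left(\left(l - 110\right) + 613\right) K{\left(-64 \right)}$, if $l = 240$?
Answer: $-1151575700$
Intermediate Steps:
$K{\left(t \right)} = 66 + t^{2} + 21 t$
$\left(-602 + 52\right) \left(\left(l - 110\right) + 613\right) K{\left(-64 \right)} = \left(-602 + 52\right) \left(\left(240 - 110\right) + 613\right) \left(66 + \left(-64\right)^{2} + 21 \left(-64\right)\right) = - 550 \left(\left(240 - 110\right) + 613\right) \left(66 + 4096 - 1344\right) = - 550 \left(130 + 613\right) 2818 = \left(-550\right) 743 \cdot 2818 = \left(-408650\right) 2818 = -1151575700$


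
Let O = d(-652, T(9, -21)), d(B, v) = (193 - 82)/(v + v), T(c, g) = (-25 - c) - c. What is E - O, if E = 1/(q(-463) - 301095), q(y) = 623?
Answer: 16676153/12920296 ≈ 1.2907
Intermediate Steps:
T(c, g) = -25 - 2*c
d(B, v) = 111/(2*v) (d(B, v) = 111/((2*v)) = 111*(1/(2*v)) = 111/(2*v))
O = -111/86 (O = 111/(2*(-25 - 2*9)) = 111/(2*(-25 - 18)) = (111/2)/(-43) = (111/2)*(-1/43) = -111/86 ≈ -1.2907)
E = -1/300472 (E = 1/(623 - 301095) = 1/(-300472) = -1/300472 ≈ -3.3281e-6)
E - O = -1/300472 - 1*(-111/86) = -1/300472 + 111/86 = 16676153/12920296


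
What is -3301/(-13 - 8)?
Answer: 3301/21 ≈ 157.19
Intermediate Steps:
-3301/(-13 - 8) = -3301/(-21) = -3301*(-1/21) = 3301/21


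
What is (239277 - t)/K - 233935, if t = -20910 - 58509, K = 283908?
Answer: -5534641607/23659 ≈ -2.3393e+5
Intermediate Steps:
t = -79419
(239277 - t)/K - 233935 = (239277 - 1*(-79419))/283908 - 233935 = (239277 + 79419)*(1/283908) - 233935 = 318696*(1/283908) - 233935 = 26558/23659 - 233935 = -5534641607/23659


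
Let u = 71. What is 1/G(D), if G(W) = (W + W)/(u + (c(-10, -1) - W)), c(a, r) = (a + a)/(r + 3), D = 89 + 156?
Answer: -92/245 ≈ -0.37551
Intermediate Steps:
D = 245
c(a, r) = 2*a/(3 + r) (c(a, r) = (2*a)/(3 + r) = 2*a/(3 + r))
G(W) = 2*W/(61 - W) (G(W) = (W + W)/(71 + (2*(-10)/(3 - 1) - W)) = (2*W)/(71 + (2*(-10)/2 - W)) = (2*W)/(71 + (2*(-10)*(½) - W)) = (2*W)/(71 + (-10 - W)) = (2*W)/(61 - W) = 2*W/(61 - W))
1/G(D) = 1/(-2*245/(-61 + 245)) = 1/(-2*245/184) = 1/(-2*245*1/184) = 1/(-245/92) = -92/245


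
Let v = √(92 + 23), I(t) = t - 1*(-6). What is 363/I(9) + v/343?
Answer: 121/5 + √115/343 ≈ 24.231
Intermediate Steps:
I(t) = 6 + t (I(t) = t + 6 = 6 + t)
v = √115 ≈ 10.724
363/I(9) + v/343 = 363/(6 + 9) + √115/343 = 363/15 + √115*(1/343) = 363*(1/15) + √115/343 = 121/5 + √115/343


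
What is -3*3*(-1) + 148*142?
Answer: 21025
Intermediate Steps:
-3*3*(-1) + 148*142 = -9*(-1) + 21016 = 9 + 21016 = 21025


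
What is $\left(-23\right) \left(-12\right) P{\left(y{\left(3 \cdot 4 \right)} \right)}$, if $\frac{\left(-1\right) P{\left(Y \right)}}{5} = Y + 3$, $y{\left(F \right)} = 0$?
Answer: $-4140$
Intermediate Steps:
$P{\left(Y \right)} = -15 - 5 Y$ ($P{\left(Y \right)} = - 5 \left(Y + 3\right) = - 5 \left(3 + Y\right) = -15 - 5 Y$)
$\left(-23\right) \left(-12\right) P{\left(y{\left(3 \cdot 4 \right)} \right)} = \left(-23\right) \left(-12\right) \left(-15 - 0\right) = 276 \left(-15 + 0\right) = 276 \left(-15\right) = -4140$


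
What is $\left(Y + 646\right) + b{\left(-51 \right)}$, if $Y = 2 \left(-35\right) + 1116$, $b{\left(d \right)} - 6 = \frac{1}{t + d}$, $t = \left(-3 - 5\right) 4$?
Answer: $\frac{140933}{83} \approx 1698.0$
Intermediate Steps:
$t = -32$ ($t = \left(-8\right) 4 = -32$)
$b{\left(d \right)} = 6 + \frac{1}{-32 + d}$
$Y = 1046$ ($Y = -70 + 1116 = 1046$)
$\left(Y + 646\right) + b{\left(-51 \right)} = \left(1046 + 646\right) + \frac{-191 + 6 \left(-51\right)}{-32 - 51} = 1692 + \frac{-191 - 306}{-83} = 1692 - - \frac{497}{83} = 1692 + \frac{497}{83} = \frac{140933}{83}$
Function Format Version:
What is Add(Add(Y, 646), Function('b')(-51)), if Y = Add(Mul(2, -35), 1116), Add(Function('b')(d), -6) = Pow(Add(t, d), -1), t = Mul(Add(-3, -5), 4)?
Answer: Rational(140933, 83) ≈ 1698.0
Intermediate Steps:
t = -32 (t = Mul(-8, 4) = -32)
Function('b')(d) = Add(6, Pow(Add(-32, d), -1))
Y = 1046 (Y = Add(-70, 1116) = 1046)
Add(Add(Y, 646), Function('b')(-51)) = Add(Add(1046, 646), Mul(Pow(Add(-32, -51), -1), Add(-191, Mul(6, -51)))) = Add(1692, Mul(Pow(-83, -1), Add(-191, -306))) = Add(1692, Mul(Rational(-1, 83), -497)) = Add(1692, Rational(497, 83)) = Rational(140933, 83)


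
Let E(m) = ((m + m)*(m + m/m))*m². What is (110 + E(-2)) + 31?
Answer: 157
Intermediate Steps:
E(m) = 2*m³*(1 + m) (E(m) = ((2*m)*(m + 1))*m² = ((2*m)*(1 + m))*m² = (2*m*(1 + m))*m² = 2*m³*(1 + m))
(110 + E(-2)) + 31 = (110 + 2*(-2)³*(1 - 2)) + 31 = (110 + 2*(-8)*(-1)) + 31 = (110 + 16) + 31 = 126 + 31 = 157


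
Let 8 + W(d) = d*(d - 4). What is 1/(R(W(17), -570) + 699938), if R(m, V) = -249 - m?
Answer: 1/699476 ≈ 1.4296e-6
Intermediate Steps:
W(d) = -8 + d*(-4 + d) (W(d) = -8 + d*(d - 4) = -8 + d*(-4 + d))
1/(R(W(17), -570) + 699938) = 1/((-249 - (-8 + 17² - 4*17)) + 699938) = 1/((-249 - (-8 + 289 - 68)) + 699938) = 1/((-249 - 1*213) + 699938) = 1/((-249 - 213) + 699938) = 1/(-462 + 699938) = 1/699476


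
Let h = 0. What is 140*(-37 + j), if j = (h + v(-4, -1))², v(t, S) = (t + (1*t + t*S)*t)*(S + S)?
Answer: 3780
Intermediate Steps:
v(t, S) = 2*S*(t + t*(t + S*t)) (v(t, S) = (t + (t + S*t)*t)*(2*S) = (t + t*(t + S*t))*(2*S) = 2*S*(t + t*(t + S*t)))
j = 64 (j = (0 + 2*(-1)*(-4)*(1 - 4 - 1*(-4)))² = (0 + 2*(-1)*(-4)*(1 - 4 + 4))² = (0 + 2*(-1)*(-4)*1)² = (0 + 8)² = 8² = 64)
140*(-37 + j) = 140*(-37 + 64) = 140*27 = 3780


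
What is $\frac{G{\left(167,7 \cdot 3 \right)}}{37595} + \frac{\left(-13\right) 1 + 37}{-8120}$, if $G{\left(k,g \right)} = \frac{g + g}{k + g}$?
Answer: $- \frac{423219}{143477558} \approx -0.0029497$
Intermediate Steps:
$G{\left(k,g \right)} = \frac{2 g}{g + k}$
$\frac{G{\left(167,7 \cdot 3 \right)}}{37595} + \frac{\left(-13\right) 1 + 37}{-8120} = \frac{2 \cdot 7 \cdot 3 \frac{1}{7 \cdot 3 + 167}}{37595} + \frac{\left(-13\right) 1 + 37}{-8120} = 2 \cdot 21 \frac{1}{21 + 167} \cdot \frac{1}{37595} + \left(-13 + 37\right) \left(- \frac{1}{8120}\right) = 2 \cdot 21 \cdot \frac{1}{188} \cdot \frac{1}{37595} + 24 \left(- \frac{1}{8120}\right) = 2 \cdot 21 \cdot \frac{1}{188} \cdot \frac{1}{37595} - \frac{3}{1015} = \frac{21}{94} \cdot \frac{1}{37595} - \frac{3}{1015} = \frac{21}{3533930} - \frac{3}{1015} = - \frac{423219}{143477558}$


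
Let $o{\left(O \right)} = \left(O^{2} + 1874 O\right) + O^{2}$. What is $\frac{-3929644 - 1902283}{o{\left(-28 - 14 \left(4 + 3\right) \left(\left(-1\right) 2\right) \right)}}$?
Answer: $- \frac{5831927}{371280} \approx -15.708$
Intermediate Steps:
$o{\left(O \right)} = 2 O^{2} + 1874 O$
$\frac{-3929644 - 1902283}{o{\left(-28 - 14 \left(4 + 3\right) \left(\left(-1\right) 2\right) \right)}} = \frac{-3929644 - 1902283}{2 \left(-28 - 14 \left(4 + 3\right) \left(\left(-1\right) 2\right)\right) \left(937 - \left(28 + 14 \left(4 + 3\right) \left(\left(-1\right) 2\right)\right)\right)} = \frac{-3929644 - 1902283}{2 \left(-28 - 14 \cdot 7 \left(-2\right)\right) \left(937 - \left(28 + 14 \cdot 7 \left(-2\right)\right)\right)} = - \frac{5831927}{2 \left(-28 - -196\right) \left(937 - -168\right)} = - \frac{5831927}{2 \left(-28 + 196\right) \left(937 + \left(-28 + 196\right)\right)} = - \frac{5831927}{2 \cdot 168 \left(937 + 168\right)} = - \frac{5831927}{2 \cdot 168 \cdot 1105} = - \frac{5831927}{371280}$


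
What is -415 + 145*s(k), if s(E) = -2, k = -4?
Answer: -705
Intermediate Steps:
-415 + 145*s(k) = -415 + 145*(-2) = -415 - 290 = -705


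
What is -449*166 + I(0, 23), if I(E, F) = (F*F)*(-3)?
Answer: -76121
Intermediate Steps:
I(E, F) = -3*F² (I(E, F) = F²*(-3) = -3*F²)
-449*166 + I(0, 23) = -449*166 - 3*23² = -74534 - 3*529 = -74534 - 1587 = -76121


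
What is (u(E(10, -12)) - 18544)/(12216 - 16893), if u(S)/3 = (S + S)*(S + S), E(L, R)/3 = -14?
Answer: -2624/4677 ≈ -0.56104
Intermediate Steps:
E(L, R) = -42 (E(L, R) = 3*(-14) = -42)
u(S) = 12*S² (u(S) = 3*((S + S)*(S + S)) = 3*((2*S)*(2*S)) = 3*(4*S²) = 12*S²)
(u(E(10, -12)) - 18544)/(12216 - 16893) = (12*(-42)² - 18544)/(12216 - 16893) = (12*1764 - 18544)/(-4677) = (21168 - 18544)*(-1/4677) = 2624*(-1/4677) = -2624/4677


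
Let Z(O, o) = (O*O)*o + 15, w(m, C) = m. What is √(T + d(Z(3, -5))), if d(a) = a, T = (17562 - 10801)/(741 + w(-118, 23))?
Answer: I*√7431767/623 ≈ 4.3758*I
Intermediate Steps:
T = 6761/623 (T = (17562 - 10801)/(741 - 118) = 6761/623 ≈ 10.852)
Z(O, o) = 15 + o*O² (Z(O, o) = O²*o + 15 = o*O² + 15 = 15 + o*O²)
√(T + d(Z(3, -5))) = √(6761/623 + (15 - 5*3²)) = √(6761/623 + (15 - 5*9)) = √(6761/623 + (15 - 45)) = √(6761/623 - 30) = √(-11929/623) = I*√7431767/623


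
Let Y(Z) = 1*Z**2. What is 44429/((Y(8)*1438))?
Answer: 44429/92032 ≈ 0.48276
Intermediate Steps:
Y(Z) = Z**2
44429/((Y(8)*1438)) = 44429/((8**2*1438)) = 44429/((64*1438)) = 44429/92032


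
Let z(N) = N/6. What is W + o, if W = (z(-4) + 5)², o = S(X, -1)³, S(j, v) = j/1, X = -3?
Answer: -74/9 ≈ -8.2222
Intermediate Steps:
z(N) = N/6 (z(N) = N*(⅙) = N/6)
S(j, v) = j (S(j, v) = j*1 = j)
o = -27 (o = (-3)³ = -27)
W = 169/9 (W = ((⅙)*(-4) + 5)² = (-⅔ + 5)² = (13/3)² = 169/9 ≈ 18.778)
W + o = 169/9 - 27 = -74/9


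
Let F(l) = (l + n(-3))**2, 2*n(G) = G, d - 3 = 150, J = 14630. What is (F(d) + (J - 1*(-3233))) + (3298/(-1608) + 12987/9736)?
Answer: 79871428795/1956936 ≈ 40815.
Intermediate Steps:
d = 153 (d = 3 + 150 = 153)
n(G) = G/2
F(l) = (-3/2 + l)**2 (F(l) = (l + (1/2)*(-3))**2 = (l - 3/2)**2 = (-3/2 + l)**2)
(F(d) + (J - 1*(-3233))) + (3298/(-1608) + 12987/9736) = ((-3 + 2*153)**2/4 + (14630 - 1*(-3233))) + (3298/(-1608) + 12987/9736) = ((-3 + 306)**2/4 + (14630 + 3233)) + (3298*(-1/1608) + 12987*(1/9736)) = ((1/4)*303**2 + 17863) + (-1649/804 + 12987/9736) = ((1/4)*91809 + 17863) - 1403279/1956936 = (91809/4 + 17863) - 1403279/1956936 = 163261/4 - 1403279/1956936 = 79871428795/1956936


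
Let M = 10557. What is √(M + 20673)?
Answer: 3*√3470 ≈ 176.72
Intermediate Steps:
√(M + 20673) = √(10557 + 20673) = √31230 = 3*√3470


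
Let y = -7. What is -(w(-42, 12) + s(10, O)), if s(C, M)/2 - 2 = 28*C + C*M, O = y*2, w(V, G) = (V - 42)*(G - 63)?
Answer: -4568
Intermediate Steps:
w(V, G) = (-63 + G)*(-42 + V) (w(V, G) = (-42 + V)*(-63 + G) = (-63 + G)*(-42 + V))
O = -14 (O = -7*2 = -14)
s(C, M) = 4 + 56*C + 2*C*M (s(C, M) = 4 + 2*(28*C + C*M) = 4 + (56*C + 2*C*M) = 4 + 56*C + 2*C*M)
-(w(-42, 12) + s(10, O)) = -((2646 - 63*(-42) - 42*12 + 12*(-42)) + (4 + 56*10 + 2*10*(-14))) = -((2646 + 2646 - 504 - 504) + (4 + 560 - 280)) = -(4284 + 284) = -1*4568 = -4568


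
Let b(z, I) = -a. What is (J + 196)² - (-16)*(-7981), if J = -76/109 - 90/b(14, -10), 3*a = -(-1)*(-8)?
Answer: -19313127847/190096 ≈ -1.0160e+5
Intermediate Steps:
a = -8/3 (a = (-(-1)*(-8))/3 = (-1*8)/3 = (⅓)*(-8) = -8/3 ≈ -2.6667)
b(z, I) = 8/3 (b(z, I) = -1*(-8/3) = 8/3)
J = -15019/436 (J = -76/109 - 90/8/3 = -76*1/109 - 90*3/8 = -76/109 - 135/4 = -15019/436 ≈ -34.447)
(J + 196)² - (-16)*(-7981) = (-15019/436 + 196)² - (-16)*(-7981) = (70437/436)² - 1*127696 = 4961370969/190096 - 127696 = -19313127847/190096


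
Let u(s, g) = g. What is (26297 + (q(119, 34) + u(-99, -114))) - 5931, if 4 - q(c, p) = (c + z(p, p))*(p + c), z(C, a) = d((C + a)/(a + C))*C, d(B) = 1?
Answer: -3153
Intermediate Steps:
z(C, a) = C (z(C, a) = 1*C = C)
q(c, p) = 4 - (c + p)² (q(c, p) = 4 - (c + p)*(p + c) = 4 - (c + p)*(c + p) = 4 - (c + p)²)
(26297 + (q(119, 34) + u(-99, -114))) - 5931 = (26297 + ((4 - 1*119² - 1*34² - 2*119*34) - 114)) - 5931 = (26297 + ((4 - 1*14161 - 1*1156 - 8092) - 114)) - 5931 = (26297 + ((4 - 14161 - 1156 - 8092) - 114)) - 5931 = (26297 + (-23405 - 114)) - 5931 = (26297 - 23519) - 5931 = 2778 - 5931 = -3153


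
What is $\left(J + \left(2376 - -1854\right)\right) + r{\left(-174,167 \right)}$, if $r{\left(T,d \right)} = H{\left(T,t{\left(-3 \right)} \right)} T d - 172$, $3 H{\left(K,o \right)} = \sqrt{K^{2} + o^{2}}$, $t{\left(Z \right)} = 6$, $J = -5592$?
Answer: $-1534 - 58116 \sqrt{842} \approx -1.6879 \cdot 10^{6}$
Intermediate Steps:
$H{\left(K,o \right)} = \frac{\sqrt{K^{2} + o^{2}}}{3}$
$r{\left(T,d \right)} = -172 + \frac{T d \sqrt{36 + T^{2}}}{3}$ ($r{\left(T,d \right)} = \frac{\sqrt{T^{2} + 6^{2}}}{3} T d - 172 = \frac{\sqrt{T^{2} + 36}}{3} T d - 172 = \frac{\sqrt{36 + T^{2}}}{3} T d - 172 = \frac{T \sqrt{36 + T^{2}}}{3} d - 172 = \frac{T d \sqrt{36 + T^{2}}}{3} - 172 = -172 + \frac{T d \sqrt{36 + T^{2}}}{3}$)
$\left(J + \left(2376 - -1854\right)\right) + r{\left(-174,167 \right)} = \left(-5592 + \left(2376 - -1854\right)\right) + \left(-172 + \frac{1}{3} \left(-174\right) 167 \sqrt{36 + \left(-174\right)^{2}}\right) = \left(-5592 + \left(2376 + 1854\right)\right) + \left(-172 + \frac{1}{3} \left(-174\right) 167 \sqrt{36 + 30276}\right) = \left(-5592 + 4230\right) + \left(-172 + \frac{1}{3} \left(-174\right) 167 \sqrt{30312}\right) = -1362 + \left(-172 + \frac{1}{3} \left(-174\right) 167 \cdot 6 \sqrt{842}\right) = -1362 - \left(172 + 58116 \sqrt{842}\right) = -1534 - 58116 \sqrt{842}$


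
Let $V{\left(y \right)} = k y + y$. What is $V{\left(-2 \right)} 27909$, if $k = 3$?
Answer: $-223272$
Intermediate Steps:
$V{\left(y \right)} = 4 y$ ($V{\left(y \right)} = 3 y + y = 4 y$)
$V{\left(-2 \right)} 27909 = 4 \left(-2\right) 27909 = \left(-8\right) 27909 = -223272$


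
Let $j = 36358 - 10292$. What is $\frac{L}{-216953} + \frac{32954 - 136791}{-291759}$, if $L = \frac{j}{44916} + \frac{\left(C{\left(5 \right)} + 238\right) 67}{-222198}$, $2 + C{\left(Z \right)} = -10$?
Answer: $\frac{38314752529378513}{107656693041027702} \approx 0.3559$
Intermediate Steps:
$C{\left(Z \right)} = -12$ ($C{\left(Z \right)} = -2 - 10 = -12$)
$j = 26066$
$L = \frac{425974583}{831687114}$ ($L = \frac{26066}{44916} + \frac{\left(-12 + 238\right) 67}{-222198} = 26066 \cdot \frac{1}{44916} + 226 \cdot 67 \left(- \frac{1}{222198}\right) = \frac{13033}{22458} + 15142 \left(- \frac{1}{222198}\right) = \frac{13033}{22458} - \frac{7571}{111099} = \frac{425974583}{831687114} \approx 0.51218$)
$\frac{L}{-216953} + \frac{32954 - 136791}{-291759} = \frac{425974583}{831687114 \left(-216953\right)} + \frac{32954 - 136791}{-291759} = \frac{425974583}{831687114} \left(- \frac{1}{216953}\right) + \left(32954 - 136791\right) \left(- \frac{1}{291759}\right) = - \frac{2613341}{1106975548734} - - \frac{103837}{291759} = - \frac{2613341}{1106975548734} + \frac{103837}{291759} = \frac{38314752529378513}{107656693041027702}$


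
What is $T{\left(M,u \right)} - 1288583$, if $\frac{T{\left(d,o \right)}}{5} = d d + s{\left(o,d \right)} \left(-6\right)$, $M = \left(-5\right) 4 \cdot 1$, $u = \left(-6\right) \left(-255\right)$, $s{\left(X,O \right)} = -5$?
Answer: $-1286433$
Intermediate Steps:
$u = 1530$
$M = -20$ ($M = \left(-20\right) 1 = -20$)
$T{\left(d,o \right)} = 150 + 5 d^{2}$ ($T{\left(d,o \right)} = 5 \left(d d - -30\right) = 5 \left(d^{2} + 30\right) = 5 \left(30 + d^{2}\right) = 150 + 5 d^{2}$)
$T{\left(M,u \right)} - 1288583 = \left(150 + 5 \left(-20\right)^{2}\right) - 1288583 = \left(150 + 5 \cdot 400\right) - 1288583 = \left(150 + 2000\right) - 1288583 = 2150 - 1288583 = -1286433$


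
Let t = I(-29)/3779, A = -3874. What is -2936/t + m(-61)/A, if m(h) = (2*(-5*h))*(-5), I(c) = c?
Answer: 21491338153/56173 ≈ 3.8259e+5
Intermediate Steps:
m(h) = 50*h (m(h) = -10*h*(-5) = 50*h)
t = -29/3779 ≈ -0.0076740
-2936/t + m(-61)/A = -2936/(-29/3779) + (50*(-61))/(-3874) = -2936*(-3779/29) - 3050*(-1/3874) = 11095144/29 + 1525/1937 = 21491338153/56173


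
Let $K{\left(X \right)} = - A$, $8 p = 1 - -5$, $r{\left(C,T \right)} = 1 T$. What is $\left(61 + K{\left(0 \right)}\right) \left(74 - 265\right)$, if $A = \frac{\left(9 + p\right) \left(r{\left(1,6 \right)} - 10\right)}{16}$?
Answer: $- \frac{193865}{16} \approx -12117.0$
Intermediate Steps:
$r{\left(C,T \right)} = T$
$p = \frac{3}{4}$ ($p = \frac{1 - -5}{8} = \frac{1 + 5}{8} = \frac{1}{8} \cdot 6 = \frac{3}{4} \approx 0.75$)
$A = - \frac{39}{16}$ ($A = \frac{\left(9 + \frac{3}{4}\right) \left(6 - 10\right)}{16} = \frac{39}{4} \left(-4\right) \frac{1}{16} = \left(-39\right) \frac{1}{16} = - \frac{39}{16} \approx -2.4375$)
$K{\left(X \right)} = \frac{39}{16}$ ($K{\left(X \right)} = \left(-1\right) \left(- \frac{39}{16}\right) = \frac{39}{16}$)
$\left(61 + K{\left(0 \right)}\right) \left(74 - 265\right) = \left(61 + \frac{39}{16}\right) \left(74 - 265\right) = \frac{1015}{16} \left(-191\right) = - \frac{193865}{16}$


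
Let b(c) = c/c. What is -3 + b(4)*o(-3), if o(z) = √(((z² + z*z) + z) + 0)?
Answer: -3 + √15 ≈ 0.87298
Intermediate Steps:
b(c) = 1
o(z) = √(z + 2*z²) (o(z) = √(((z² + z²) + z) + 0) = √((2*z² + z) + 0) = √((z + 2*z²) + 0) = √(z + 2*z²))
-3 + b(4)*o(-3) = -3 + 1*√(-3*(1 + 2*(-3))) = -3 + 1*√(-3*(1 - 6)) = -3 + 1*√(-3*(-5)) = -3 + 1*√15 = -3 + √15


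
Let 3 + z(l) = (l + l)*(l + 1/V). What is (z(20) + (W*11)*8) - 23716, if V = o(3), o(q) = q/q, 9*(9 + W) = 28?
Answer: -210575/9 ≈ -23397.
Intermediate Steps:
W = -53/9 (W = -9 + (⅑)*28 = -9 + 28/9 = -53/9 ≈ -5.8889)
o(q) = 1
V = 1
z(l) = -3 + 2*l*(1 + l) (z(l) = -3 + (l + l)*(l + 1/1) = -3 + (2*l)*(l + 1) = -3 + (2*l)*(1 + l) = -3 + 2*l*(1 + l))
(z(20) + (W*11)*8) - 23716 = ((-3 + 2*20 + 2*20²) - 53/9*11*8) - 23716 = ((-3 + 40 + 2*400) - 583/9*8) - 23716 = ((-3 + 40 + 800) - 4664/9) - 23716 = (837 - 4664/9) - 23716 = 2869/9 - 23716 = -210575/9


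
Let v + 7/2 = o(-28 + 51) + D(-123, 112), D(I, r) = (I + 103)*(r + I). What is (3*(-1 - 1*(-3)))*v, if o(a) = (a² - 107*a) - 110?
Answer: -10953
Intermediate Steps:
o(a) = -110 + a² - 107*a
D(I, r) = (103 + I)*(I + r)
v = -3651/2 (v = -7/2 + ((-110 + (-28 + 51)² - 107*(-28 + 51)) + ((-123)² + 103*(-123) + 103*112 - 123*112)) = -7/2 + ((-110 + 23² - 107*23) + (15129 - 12669 + 11536 - 13776)) = -7/2 + ((-110 + 529 - 2461) + 220) = -7/2 + (-2042 + 220) = -7/2 - 1822 = -3651/2 ≈ -1825.5)
(3*(-1 - 1*(-3)))*v = (3*(-1 - 1*(-3)))*(-3651/2) = (3*(-1 + 3))*(-3651/2) = (3*2)*(-3651/2) = 6*(-3651/2) = -10953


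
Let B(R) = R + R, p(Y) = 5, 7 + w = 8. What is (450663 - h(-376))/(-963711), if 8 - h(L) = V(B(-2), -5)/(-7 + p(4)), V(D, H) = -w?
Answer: -300437/642474 ≈ -0.46763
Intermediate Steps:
w = 1 (w = -7 + 8 = 1)
B(R) = 2*R
V(D, H) = -1 (V(D, H) = -1*1 = -1)
h(L) = 15/2 (h(L) = 8 - (-1)/(-7 + 5) = 8 - (-1)/(-2) = 8 - (-1)*(-1)/2 = 8 - 1*1/2 = 8 - 1/2 = 15/2)
(450663 - h(-376))/(-963711) = (450663 - 1*15/2)/(-963711) = (450663 - 15/2)*(-1/963711) = (901311/2)*(-1/963711) = -300437/642474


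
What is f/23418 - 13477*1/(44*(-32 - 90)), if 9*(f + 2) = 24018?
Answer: 494878579/188561736 ≈ 2.6245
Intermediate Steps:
f = 8000/3 (f = -2 + (⅑)*24018 = -2 + 8006/3 = 8000/3 ≈ 2666.7)
f/23418 - 13477*1/(44*(-32 - 90)) = (8000/3)/23418 - 13477*1/(44*(-32 - 90)) = (8000/3)*(1/23418) - 13477/(44*(-122)) = 4000/35127 - 13477/(-5368) = 4000/35127 - 13477*(-1/5368) = 4000/35127 + 13477/5368 = 494878579/188561736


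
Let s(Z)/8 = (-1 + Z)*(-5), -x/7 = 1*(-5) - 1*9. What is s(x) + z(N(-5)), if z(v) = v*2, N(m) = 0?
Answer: -3880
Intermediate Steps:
z(v) = 2*v
x = 98 (x = -7*(1*(-5) - 1*9) = -7*(-5 - 9) = -7*(-14) = 98)
s(Z) = 40 - 40*Z (s(Z) = 8*((-1 + Z)*(-5)) = 8*(5 - 5*Z) = 40 - 40*Z)
s(x) + z(N(-5)) = (40 - 40*98) + 2*0 = (40 - 3920) + 0 = -3880 + 0 = -3880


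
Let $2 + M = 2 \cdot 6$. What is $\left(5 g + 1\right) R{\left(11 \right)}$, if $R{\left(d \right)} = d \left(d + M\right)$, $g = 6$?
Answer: $7161$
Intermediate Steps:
$M = 10$ ($M = -2 + 2 \cdot 6 = -2 + 12 = 10$)
$R{\left(d \right)} = d \left(10 + d\right)$ ($R{\left(d \right)} = d \left(d + 10\right) = d \left(10 + d\right)$)
$\left(5 g + 1\right) R{\left(11 \right)} = \left(5 \cdot 6 + 1\right) 11 \left(10 + 11\right) = \left(30 + 1\right) 11 \cdot 21 = 31 \cdot 231 = 7161$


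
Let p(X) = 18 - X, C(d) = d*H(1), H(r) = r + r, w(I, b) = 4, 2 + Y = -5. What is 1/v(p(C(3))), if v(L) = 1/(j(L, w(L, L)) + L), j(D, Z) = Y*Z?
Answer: -16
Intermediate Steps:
Y = -7 (Y = -2 - 5 = -7)
H(r) = 2*r
j(D, Z) = -7*Z
C(d) = 2*d (C(d) = d*(2*1) = d*2 = 2*d)
v(L) = 1/(-28 + L) (v(L) = 1/(-7*4 + L) = 1/(-28 + L))
1/v(p(C(3))) = 1/(1/(-28 + (18 - 2*3))) = 1/(1/(-28 + (18 - 1*6))) = 1/(1/(-28 + (18 - 6))) = 1/(1/(-28 + 12)) = 1/(1/(-16)) = 1/(-1/16) = -16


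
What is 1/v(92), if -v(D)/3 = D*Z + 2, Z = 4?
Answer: -1/1110 ≈ -0.00090090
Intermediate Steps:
v(D) = -6 - 12*D (v(D) = -3*(D*4 + 2) = -3*(4*D + 2) = -3*(2 + 4*D) = -6 - 12*D)
1/v(92) = 1/(-6 - 12*92) = 1/(-6 - 1104) = 1/(-1110) = -1/1110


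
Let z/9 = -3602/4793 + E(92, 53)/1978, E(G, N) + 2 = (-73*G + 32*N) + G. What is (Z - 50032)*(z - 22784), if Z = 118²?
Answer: 3904750363349700/4740277 ≈ 8.2374e+8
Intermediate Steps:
Z = 13924
E(G, N) = -2 - 72*G + 32*N (E(G, N) = -2 + ((-73*G + 32*N) + G) = -2 + (-72*G + 32*N) = -2 - 72*G + 32*N)
z = -138394107/4740277 (z = 9*(-3602/4793 + (-2 - 72*92 + 32*53)/1978) = 9*(-3602*1/4793 + (-2 - 6624 + 1696)*(1/1978)) = 9*(-3602/4793 - 4930*1/1978) = 9*(-3602/4793 - 2465/989) = 9*(-15377123/4740277) = -138394107/4740277 ≈ -29.195)
(Z - 50032)*(z - 22784) = (13924 - 50032)*(-138394107/4740277 - 22784) = -36108*(-108140865275/4740277) = 3904750363349700/4740277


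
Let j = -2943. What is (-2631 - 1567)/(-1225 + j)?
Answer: 2099/2084 ≈ 1.0072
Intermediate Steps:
(-2631 - 1567)/(-1225 + j) = (-2631 - 1567)/(-1225 - 2943) = -4198/(-4168) = -4198*(-1/4168) = 2099/2084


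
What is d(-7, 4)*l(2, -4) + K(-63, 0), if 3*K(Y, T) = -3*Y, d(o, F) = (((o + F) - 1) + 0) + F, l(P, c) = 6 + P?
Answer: 63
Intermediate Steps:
d(o, F) = -1 + o + 2*F (d(o, F) = (((F + o) - 1) + 0) + F = ((-1 + F + o) + 0) + F = (-1 + F + o) + F = -1 + o + 2*F)
K(Y, T) = -Y (K(Y, T) = (-3*Y)/3 = -Y)
d(-7, 4)*l(2, -4) + K(-63, 0) = (-1 - 7 + 2*4)*(6 + 2) - 1*(-63) = (-1 - 7 + 8)*8 + 63 = 0*8 + 63 = 0 + 63 = 63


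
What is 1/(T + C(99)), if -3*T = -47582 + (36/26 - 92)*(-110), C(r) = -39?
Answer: 39/487465 ≈ 8.0006e-5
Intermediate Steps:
T = 488986/39 (T = -(-47582 + (36/26 - 92)*(-110))/3 = -(-47582 + (36*(1/26) - 92)*(-110))/3 = -(-47582 + (18/13 - 92)*(-110))/3 = -(-47582 - 1178/13*(-110))/3 = -(-47582 + 129580/13)/3 = -⅓*(-488986/13) = 488986/39 ≈ 12538.)
1/(T + C(99)) = 1/(488986/39 - 39) = 1/(487465/39) = 39/487465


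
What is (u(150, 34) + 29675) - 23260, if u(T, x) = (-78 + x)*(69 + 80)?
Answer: -141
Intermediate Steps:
u(T, x) = -11622 + 149*x (u(T, x) = (-78 + x)*149 = -11622 + 149*x)
(u(150, 34) + 29675) - 23260 = ((-11622 + 149*34) + 29675) - 23260 = ((-11622 + 5066) + 29675) - 23260 = (-6556 + 29675) - 23260 = 23119 - 23260 = -141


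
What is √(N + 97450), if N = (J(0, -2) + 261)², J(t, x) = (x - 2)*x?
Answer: √169811 ≈ 412.08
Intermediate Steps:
J(t, x) = x*(-2 + x) (J(t, x) = (-2 + x)*x = x*(-2 + x))
N = 72361 (N = (-2*(-2 - 2) + 261)² = (-2*(-4) + 261)² = (8 + 261)² = 269² = 72361)
√(N + 97450) = √(72361 + 97450) = √169811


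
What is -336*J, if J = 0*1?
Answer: 0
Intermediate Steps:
J = 0
-336*J = -336*0 = 0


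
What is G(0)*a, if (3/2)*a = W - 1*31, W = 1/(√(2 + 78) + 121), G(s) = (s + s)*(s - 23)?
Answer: 0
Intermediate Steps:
G(s) = 2*s*(-23 + s) (G(s) = (2*s)*(-23 + s) = 2*s*(-23 + s))
W = 1/(121 + 4*√5) (W = 1/(√80 + 121) = 1/(4*√5 + 121) = 1/(121 + 4*√5) ≈ 0.0076956)
a = -902540/43683 - 8*√5/43683 (a = 2*((121/14561 - 4*√5/14561) - 1*31)/3 = 2*((121/14561 - 4*√5/14561) - 31)/3 = 2*(-451270/14561 - 4*√5/14561)/3 = -902540/43683 - 8*√5/43683 ≈ -20.662)
G(0)*a = (2*0*(-23 + 0))*(-902540/43683 - 8*√5/43683) = (2*0*(-23))*(-902540/43683 - 8*√5/43683) = 0*(-902540/43683 - 8*√5/43683) = 0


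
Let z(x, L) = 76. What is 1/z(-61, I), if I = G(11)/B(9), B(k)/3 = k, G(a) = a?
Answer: 1/76 ≈ 0.013158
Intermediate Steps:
B(k) = 3*k
I = 11/27 (I = 11/((3*9)) = 11/27 ≈ 0.40741)
1/z(-61, I) = 1/76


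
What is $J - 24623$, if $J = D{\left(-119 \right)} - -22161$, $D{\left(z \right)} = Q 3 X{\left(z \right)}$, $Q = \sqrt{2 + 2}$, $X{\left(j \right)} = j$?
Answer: $-3176$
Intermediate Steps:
$Q = 2$ ($Q = \sqrt{4} = 2$)
$D{\left(z \right)} = 6 z$ ($D{\left(z \right)} = 2 \cdot 3 z = 6 z$)
$J = 21447$ ($J = 6 \left(-119\right) - -22161 = -714 + 22161 = 21447$)
$J - 24623 = 21447 - 24623 = -3176$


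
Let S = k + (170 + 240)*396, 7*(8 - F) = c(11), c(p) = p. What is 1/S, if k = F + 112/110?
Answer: 385/62511467 ≈ 6.1589e-6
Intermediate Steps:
F = 45/7 (F = 8 - 1/7*11 = 8 - 11/7 = 45/7 ≈ 6.4286)
k = 2867/385 (k = 45/7 + 112/110 = 45/7 + 112*(1/110) = 45/7 + 56/55 = 2867/385 ≈ 7.4468)
S = 62511467/385 (S = 2867/385 + (170 + 240)*396 = 2867/385 + 410*396 = 2867/385 + 162360 = 62511467/385 ≈ 1.6237e+5)
1/S = 1/(62511467/385) = 385/62511467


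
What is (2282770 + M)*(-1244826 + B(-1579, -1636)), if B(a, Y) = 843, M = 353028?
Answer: -3278887903434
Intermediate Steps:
(2282770 + M)*(-1244826 + B(-1579, -1636)) = (2282770 + 353028)*(-1244826 + 843) = 2635798*(-1243983) = -3278887903434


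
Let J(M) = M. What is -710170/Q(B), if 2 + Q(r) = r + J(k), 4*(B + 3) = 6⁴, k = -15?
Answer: -355085/152 ≈ -2336.1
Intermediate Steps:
B = 321 (B = -3 + (¼)*6⁴ = -3 + (¼)*1296 = -3 + 324 = 321)
Q(r) = -17 + r (Q(r) = -2 + (r - 15) = -2 + (-15 + r) = -17 + r)
-710170/Q(B) = -710170/(-17 + 321) = -710170/304 = -710170*1/304 = -355085/152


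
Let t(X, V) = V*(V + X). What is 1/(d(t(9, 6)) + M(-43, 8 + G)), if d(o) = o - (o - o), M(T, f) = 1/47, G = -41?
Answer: 47/4231 ≈ 0.011108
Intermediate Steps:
M(T, f) = 1/47
d(o) = o (d(o) = o - 1*0 = o + 0 = o)
1/(d(t(9, 6)) + M(-43, 8 + G)) = 1/(6*(6 + 9) + 1/47) = 1/(6*15 + 1/47) = 1/(90 + 1/47) = 1/(4231/47) = 47/4231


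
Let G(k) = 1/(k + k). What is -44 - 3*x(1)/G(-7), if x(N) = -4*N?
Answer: -212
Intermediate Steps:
G(k) = 1/(2*k)
-44 - 3*x(1)/G(-7) = -44 - 3*(-4*1)/((1/2)/(-7)) = -44 - (-12)/((1/2)*(-1/7)) = -44 - (-12)/(-1/14) = -44 - (-12)*(-14) = -44 - 3*56 = -44 - 168 = -212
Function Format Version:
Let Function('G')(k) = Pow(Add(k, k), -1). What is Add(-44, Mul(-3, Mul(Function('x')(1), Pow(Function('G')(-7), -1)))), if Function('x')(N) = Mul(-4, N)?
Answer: -212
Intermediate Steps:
Function('G')(k) = Mul(Rational(1, 2), Pow(k, -1)) (Function('G')(k) = Pow(Mul(2, k), -1) = Mul(Rational(1, 2), Pow(k, -1)))
Add(-44, Mul(-3, Mul(Function('x')(1), Pow(Function('G')(-7), -1)))) = Add(-44, Mul(-3, Mul(Mul(-4, 1), Pow(Mul(Rational(1, 2), Pow(-7, -1)), -1)))) = Add(-44, Mul(-3, Mul(-4, Pow(Mul(Rational(1, 2), Rational(-1, 7)), -1)))) = Add(-44, Mul(-3, Mul(-4, Pow(Rational(-1, 14), -1)))) = Add(-44, Mul(-3, Mul(-4, -14))) = Add(-44, Mul(-3, 56)) = Add(-44, -168) = -212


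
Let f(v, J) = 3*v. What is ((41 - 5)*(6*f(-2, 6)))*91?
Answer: -117936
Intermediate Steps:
((41 - 5)*(6*f(-2, 6)))*91 = ((41 - 5)*(6*(3*(-2))))*91 = (36*(6*(-6)))*91 = (36*(-36))*91 = -1296*91 = -117936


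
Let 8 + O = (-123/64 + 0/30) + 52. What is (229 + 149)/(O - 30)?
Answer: 24192/773 ≈ 31.296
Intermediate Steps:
O = 2693/64 (O = -8 + ((-123/64 + 0/30) + 52) = -8 + ((-123*1/64 + 0*(1/30)) + 52) = -8 + ((-123/64 + 0) + 52) = -8 + (-123/64 + 52) = -8 + 3205/64 = 2693/64 ≈ 42.078)
(229 + 149)/(O - 30) = (229 + 149)/(2693/64 - 30) = 378/(773/64) = (64/773)*378 = 24192/773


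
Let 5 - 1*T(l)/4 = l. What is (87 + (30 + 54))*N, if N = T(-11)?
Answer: 10944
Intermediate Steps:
T(l) = 20 - 4*l
N = 64 (N = 20 - 4*(-11) = 20 + 44 = 64)
(87 + (30 + 54))*N = (87 + (30 + 54))*64 = (87 + 84)*64 = 171*64 = 10944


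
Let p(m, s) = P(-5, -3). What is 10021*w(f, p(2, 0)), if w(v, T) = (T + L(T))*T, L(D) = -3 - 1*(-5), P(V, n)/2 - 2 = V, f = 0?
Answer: 240504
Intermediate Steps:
P(V, n) = 4 + 2*V
p(m, s) = -6 (p(m, s) = 4 + 2*(-5) = 4 - 10 = -6)
L(D) = 2 (L(D) = -3 + 5 = 2)
w(v, T) = T*(2 + T) (w(v, T) = (T + 2)*T = (2 + T)*T = T*(2 + T))
10021*w(f, p(2, 0)) = 10021*(-6*(2 - 6)) = 10021*(-6*(-4)) = 10021*24 = 240504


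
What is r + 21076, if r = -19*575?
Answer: 10151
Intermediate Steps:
r = -10925
r + 21076 = -10925 + 21076 = 10151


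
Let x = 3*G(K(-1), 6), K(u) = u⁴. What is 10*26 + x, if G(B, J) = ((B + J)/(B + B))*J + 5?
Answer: 338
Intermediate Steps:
G(B, J) = 5 + J*(B + J)/(2*B) (G(B, J) = ((B + J)/((2*B)))*J + 5 = ((B + J)*(1/(2*B)))*J + 5 = ((B + J)/(2*B))*J + 5 = J*(B + J)/(2*B) + 5 = 5 + J*(B + J)/(2*B))
x = 78 (x = 3*((6² + (-1)⁴*(10 + 6))/(2*((-1)⁴))) = 3*((½)*(36 + 1*16)/1) = 3*((½)*1*(36 + 16)) = 3*((½)*1*52) = 3*26 = 78)
10*26 + x = 10*26 + 78 = 260 + 78 = 338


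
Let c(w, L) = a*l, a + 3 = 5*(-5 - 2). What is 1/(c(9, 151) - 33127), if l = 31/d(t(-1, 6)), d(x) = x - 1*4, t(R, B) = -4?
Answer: -4/131919 ≈ -3.0322e-5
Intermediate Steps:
d(x) = -4 + x (d(x) = x - 4 = -4 + x)
l = -31/8 (l = 31/(-4 - 4) = 31/(-8) = 31*(-1/8) = -31/8 ≈ -3.8750)
a = -38 (a = -3 + 5*(-5 - 2) = -3 + 5*(-7) = -3 - 35 = -38)
c(w, L) = 589/4 (c(w, L) = -38*(-31/8) = 589/4)
1/(c(9, 151) - 33127) = 1/(589/4 - 33127) = 1/(-131919/4) = -4/131919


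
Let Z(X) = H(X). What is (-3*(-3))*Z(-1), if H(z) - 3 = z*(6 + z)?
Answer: -18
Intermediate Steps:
H(z) = 3 + z*(6 + z)
Z(X) = 3 + X² + 6*X
(-3*(-3))*Z(-1) = (-3*(-3))*(3 + (-1)² + 6*(-1)) = 9*(3 + 1 - 6) = 9*(-2) = -18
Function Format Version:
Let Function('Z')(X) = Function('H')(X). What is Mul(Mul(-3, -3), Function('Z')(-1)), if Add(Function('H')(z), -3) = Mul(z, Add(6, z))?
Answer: -18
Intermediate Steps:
Function('H')(z) = Add(3, Mul(z, Add(6, z)))
Function('Z')(X) = Add(3, Pow(X, 2), Mul(6, X))
Mul(Mul(-3, -3), Function('Z')(-1)) = Mul(Mul(-3, -3), Add(3, Pow(-1, 2), Mul(6, -1))) = Mul(9, Add(3, 1, -6)) = Mul(9, -2) = -18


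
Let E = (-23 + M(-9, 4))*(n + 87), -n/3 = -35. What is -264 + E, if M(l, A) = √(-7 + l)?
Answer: -4680 + 768*I ≈ -4680.0 + 768.0*I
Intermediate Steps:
n = 105 (n = -3*(-35) = 105)
E = -4416 + 768*I (E = (-23 + √(-7 - 9))*(105 + 87) = (-23 + √(-16))*192 = (-23 + 4*I)*192 = -4416 + 768*I ≈ -4416.0 + 768.0*I)
-264 + E = -264 + (-4416 + 768*I) = -4680 + 768*I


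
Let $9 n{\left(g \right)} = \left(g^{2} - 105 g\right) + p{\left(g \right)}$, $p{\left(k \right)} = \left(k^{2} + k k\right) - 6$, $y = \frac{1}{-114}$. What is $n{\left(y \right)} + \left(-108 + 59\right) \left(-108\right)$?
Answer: $\frac{206302495}{38988} \approx 5291.4$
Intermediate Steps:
$y = - \frac{1}{114} \approx -0.0087719$
$p{\left(k \right)} = -6 + 2 k^{2}$ ($p{\left(k \right)} = \left(k^{2} + k^{2}\right) - 6 = 2 k^{2} - 6 = -6 + 2 k^{2}$)
$n{\left(g \right)} = - \frac{2}{3} - \frac{35 g}{3} + \frac{g^{2}}{3}$ ($n{\left(g \right)} = \frac{\left(g^{2} - 105 g\right) + \left(-6 + 2 g^{2}\right)}{9} = \frac{-6 - 105 g + 3 g^{2}}{9} = - \frac{2}{3} - \frac{35 g}{3} + \frac{g^{2}}{3}$)
$n{\left(y \right)} + \left(-108 + 59\right) \left(-108\right) = \left(- \frac{2}{3} - - \frac{35}{342} + \frac{\left(- \frac{1}{114}\right)^{2}}{3}\right) + \left(-108 + 59\right) \left(-108\right) = \left(- \frac{2}{3} + \frac{35}{342} + \frac{1}{3} \cdot \frac{1}{12996}\right) - -5292 = \left(- \frac{2}{3} + \frac{35}{342} + \frac{1}{38988}\right) + 5292 = - \frac{22001}{38988} + 5292 = \frac{206302495}{38988}$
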